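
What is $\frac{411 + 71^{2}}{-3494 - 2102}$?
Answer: $- \frac{1363}{1399} \approx -0.97427$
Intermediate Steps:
$\frac{411 + 71^{2}}{-3494 - 2102} = \frac{411 + 5041}{-5596} = 5452 \left(- \frac{1}{5596}\right) = - \frac{1363}{1399}$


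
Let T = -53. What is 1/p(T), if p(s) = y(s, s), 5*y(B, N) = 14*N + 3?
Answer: -5/739 ≈ -0.0067659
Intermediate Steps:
y(B, N) = 3/5 + 14*N/5 (y(B, N) = (14*N + 3)/5 = (3 + 14*N)/5 = 3/5 + 14*N/5)
p(s) = 3/5 + 14*s/5
1/p(T) = 1/(3/5 + (14/5)*(-53)) = 1/(3/5 - 742/5) = 1/(-739/5) = -5/739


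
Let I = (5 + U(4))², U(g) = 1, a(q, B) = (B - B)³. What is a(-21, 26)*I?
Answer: 0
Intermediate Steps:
a(q, B) = 0 (a(q, B) = 0³ = 0)
I = 36 (I = (5 + 1)² = 6² = 36)
a(-21, 26)*I = 0*36 = 0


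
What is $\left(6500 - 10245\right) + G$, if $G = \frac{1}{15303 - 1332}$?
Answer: $- \frac{52321394}{13971} \approx -3745.0$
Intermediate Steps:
$G = \frac{1}{13971} \approx 7.1577 \cdot 10^{-5}$
$\left(6500 - 10245\right) + G = \left(6500 - 10245\right) + \frac{1}{13971} = -3745 + \frac{1}{13971} = - \frac{52321394}{13971}$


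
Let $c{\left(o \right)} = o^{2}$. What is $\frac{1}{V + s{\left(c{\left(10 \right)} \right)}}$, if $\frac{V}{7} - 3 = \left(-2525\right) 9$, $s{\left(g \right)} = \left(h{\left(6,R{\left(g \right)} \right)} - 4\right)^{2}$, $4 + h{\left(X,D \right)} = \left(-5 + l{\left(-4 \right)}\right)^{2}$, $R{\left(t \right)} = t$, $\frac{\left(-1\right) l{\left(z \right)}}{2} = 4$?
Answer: $- \frac{1}{133133} \approx -7.5113 \cdot 10^{-6}$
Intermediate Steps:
$l{\left(z \right)} = -8$ ($l{\left(z \right)} = \left(-2\right) 4 = -8$)
$h{\left(X,D \right)} = 165$ ($h{\left(X,D \right)} = -4 + \left(-5 - 8\right)^{2} = -4 + \left(-13\right)^{2} = -4 + 169 = 165$)
$s{\left(g \right)} = 25921$ ($s{\left(g \right)} = \left(165 - 4\right)^{2} = 161^{2} = 25921$)
$V = -159054$ ($V = 21 + 7 \left(\left(-2525\right) 9\right) = 21 + 7 \left(-22725\right) = 21 - 159075 = -159054$)
$\frac{1}{V + s{\left(c{\left(10 \right)} \right)}} = \frac{1}{-159054 + 25921} = \frac{1}{-133133} = - \frac{1}{133133}$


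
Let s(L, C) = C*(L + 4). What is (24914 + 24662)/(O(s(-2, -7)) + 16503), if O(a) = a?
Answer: 49576/16489 ≈ 3.0066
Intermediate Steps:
s(L, C) = C*(4 + L)
(24914 + 24662)/(O(s(-2, -7)) + 16503) = (24914 + 24662)/(-7*(4 - 2) + 16503) = 49576/(-7*2 + 16503) = 49576/(-14 + 16503) = 49576/16489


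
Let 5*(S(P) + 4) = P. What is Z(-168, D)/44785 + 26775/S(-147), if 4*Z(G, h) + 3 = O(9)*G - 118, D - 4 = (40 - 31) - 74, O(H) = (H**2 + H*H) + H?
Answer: -23987185283/29916380 ≈ -801.81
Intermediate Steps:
S(P) = -4 + P/5
O(H) = H + 2*H**2 (O(H) = (H**2 + H**2) + H = 2*H**2 + H = H + 2*H**2)
D = -61 (D = 4 + ((40 - 31) - 74) = 4 + (9 - 74) = 4 - 65 = -61)
Z(G, h) = -121/4 + 171*G/4 (Z(G, h) = -3/4 + ((9*(1 + 2*9))*G - 118)/4 = -3/4 + ((9*(1 + 18))*G - 118)/4 = -3/4 + ((9*19)*G - 118)/4 = -3/4 + (171*G - 118)/4 = -3/4 + (-118 + 171*G)/4 = -3/4 + (-59/2 + 171*G/4) = -121/4 + 171*G/4)
Z(-168, D)/44785 + 26775/S(-147) = (-121/4 + (171/4)*(-168))/44785 + 26775/(-4 + (1/5)*(-147)) = (-121/4 - 7182)*(1/44785) + 26775/(-4 - 147/5) = -28849/4*1/44785 + 26775/(-167/5) = -28849/179140 + 26775*(-5/167) = -28849/179140 - 133875/167 = -23987185283/29916380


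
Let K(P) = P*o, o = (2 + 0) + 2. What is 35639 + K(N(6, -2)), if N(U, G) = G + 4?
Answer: 35647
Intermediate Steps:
N(U, G) = 4 + G
o = 4 (o = 2 + 2 = 4)
K(P) = 4*P (K(P) = P*4 = 4*P)
35639 + K(N(6, -2)) = 35639 + 4*(4 - 2) = 35639 + 4*2 = 35639 + 8 = 35647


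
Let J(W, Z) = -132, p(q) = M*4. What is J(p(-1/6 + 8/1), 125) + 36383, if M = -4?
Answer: 36251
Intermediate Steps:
p(q) = -16 (p(q) = -4*4 = -16)
J(p(-1/6 + 8/1), 125) + 36383 = -132 + 36383 = 36251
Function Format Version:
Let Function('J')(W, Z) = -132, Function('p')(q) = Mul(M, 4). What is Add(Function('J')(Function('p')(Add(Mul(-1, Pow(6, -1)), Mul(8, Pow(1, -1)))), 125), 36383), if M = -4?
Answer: 36251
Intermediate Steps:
Function('p')(q) = -16 (Function('p')(q) = Mul(-4, 4) = -16)
Add(Function('J')(Function('p')(Add(Mul(-1, Pow(6, -1)), Mul(8, Pow(1, -1)))), 125), 36383) = Add(-132, 36383) = 36251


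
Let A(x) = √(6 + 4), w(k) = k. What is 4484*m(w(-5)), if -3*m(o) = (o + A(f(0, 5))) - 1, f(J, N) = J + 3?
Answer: 8968 - 4484*√10/3 ≈ 4241.5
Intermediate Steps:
f(J, N) = 3 + J
A(x) = √10
m(o) = ⅓ - o/3 - √10/3 (m(o) = -((o + √10) - 1)/3 = -(-1 + o + √10)/3 = ⅓ - o/3 - √10/3)
4484*m(w(-5)) = 4484*(⅓ - ⅓*(-5) - √10/3) = 4484*(⅓ + 5/3 - √10/3) = 4484*(2 - √10/3) = 8968 - 4484*√10/3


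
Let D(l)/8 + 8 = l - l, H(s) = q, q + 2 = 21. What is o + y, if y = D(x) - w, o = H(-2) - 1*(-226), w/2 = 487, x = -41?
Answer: -793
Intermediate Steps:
q = 19 (q = -2 + 21 = 19)
H(s) = 19
D(l) = -64 (D(l) = -64 + 8*(l - l) = -64 + 8*0 = -64 + 0 = -64)
w = 974 (w = 2*487 = 974)
o = 245 (o = 19 - 1*(-226) = 19 + 226 = 245)
y = -1038 (y = -64 - 1*974 = -64 - 974 = -1038)
o + y = 245 - 1038 = -793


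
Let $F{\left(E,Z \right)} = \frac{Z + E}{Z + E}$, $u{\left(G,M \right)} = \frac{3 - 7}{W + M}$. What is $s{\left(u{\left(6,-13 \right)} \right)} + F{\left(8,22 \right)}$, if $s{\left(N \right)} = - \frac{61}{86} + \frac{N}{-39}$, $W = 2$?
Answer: $\frac{10381}{36894} \approx 0.28137$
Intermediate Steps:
$u{\left(G,M \right)} = - \frac{4}{2 + M}$ ($u{\left(G,M \right)} = \frac{3 - 7}{2 + M} = - \frac{4}{2 + M}$)
$F{\left(E,Z \right)} = 1$ ($F{\left(E,Z \right)} = \frac{E + Z}{E + Z} = 1$)
$s{\left(N \right)} = - \frac{61}{86} - \frac{N}{39}$ ($s{\left(N \right)} = \left(-61\right) \frac{1}{86} + N \left(- \frac{1}{39}\right) = - \frac{61}{86} - \frac{N}{39}$)
$s{\left(u{\left(6,-13 \right)} \right)} + F{\left(8,22 \right)} = \left(- \frac{61}{86} - \frac{\left(-4\right) \frac{1}{2 - 13}}{39}\right) + 1 = \left(- \frac{61}{86} - \frac{\left(-4\right) \frac{1}{-11}}{39}\right) + 1 = \left(- \frac{61}{86} - \frac{\left(-4\right) \left(- \frac{1}{11}\right)}{39}\right) + 1 = \left(- \frac{61}{86} - \frac{4}{429}\right) + 1 = - \frac{26513}{36894} + 1 = \frac{10381}{36894}$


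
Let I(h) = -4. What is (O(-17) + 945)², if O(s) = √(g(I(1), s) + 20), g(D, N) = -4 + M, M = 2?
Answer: 893043 + 5670*√2 ≈ 9.0106e+5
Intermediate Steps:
g(D, N) = -2 (g(D, N) = -4 + 2 = -2)
O(s) = 3*√2 (O(s) = √(-2 + 20) = √18 = 3*√2)
(O(-17) + 945)² = (3*√2 + 945)² = (945 + 3*√2)²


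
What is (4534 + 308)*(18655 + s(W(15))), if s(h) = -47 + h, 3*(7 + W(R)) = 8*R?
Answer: 90259722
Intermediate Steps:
W(R) = -7 + 8*R/3 (W(R) = -7 + (8*R)/3 = -7 + 8*R/3)
(4534 + 308)*(18655 + s(W(15))) = (4534 + 308)*(18655 + (-47 + (-7 + (8/3)*15))) = 4842*(18655 + (-47 + (-7 + 40))) = 4842*(18655 + (-47 + 33)) = 4842*(18655 - 14) = 4842*18641 = 90259722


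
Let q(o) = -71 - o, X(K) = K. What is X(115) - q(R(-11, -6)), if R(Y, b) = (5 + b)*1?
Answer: 185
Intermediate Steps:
R(Y, b) = 5 + b
X(115) - q(R(-11, -6)) = 115 - (-71 - (5 - 6)) = 115 - (-71 - 1*(-1)) = 115 - (-71 + 1) = 115 - 1*(-70) = 115 + 70 = 185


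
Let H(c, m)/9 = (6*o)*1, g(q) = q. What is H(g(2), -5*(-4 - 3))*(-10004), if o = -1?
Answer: 540216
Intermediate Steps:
H(c, m) = -54 (H(c, m) = 9*((6*(-1))*1) = 9*(-6*1) = 9*(-6) = -54)
H(g(2), -5*(-4 - 3))*(-10004) = -54*(-10004) = 540216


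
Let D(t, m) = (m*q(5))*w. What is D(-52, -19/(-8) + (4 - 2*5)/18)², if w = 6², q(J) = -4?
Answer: 86436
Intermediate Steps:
w = 36
D(t, m) = -144*m (D(t, m) = (m*(-4))*36 = -4*m*36 = -144*m)
D(-52, -19/(-8) + (4 - 2*5)/18)² = (-144*(-19/(-8) + (4 - 2*5)/18))² = (-144*(-19*(-⅛) + (4 - 10)*(1/18)))² = (-144*(19/8 - 6*1/18))² = (-144*(19/8 - ⅓))² = (-144*49/24)² = (-294)² = 86436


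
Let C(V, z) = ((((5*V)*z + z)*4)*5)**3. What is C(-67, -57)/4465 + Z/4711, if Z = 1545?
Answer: 2737432716251861415/221417 ≈ 1.2363e+13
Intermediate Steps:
C(V, z) = (20*z + 100*V*z)**3 (C(V, z) = (((5*V*z + z)*4)*5)**3 = (((z + 5*V*z)*4)*5)**3 = ((4*z + 20*V*z)*5)**3 = (20*z + 100*V*z)**3)
C(-67, -57)/4465 + Z/4711 = (8000*(-57)**3*(1 + 5*(-67))**3)/4465 + 1545/4711 = (8000*(-185193)*(1 - 335)**3)*(1/4465) + 1545*(1/4711) = (8000*(-185193)*(-334)**3)*(1/4465) + 1545/4711 = (8000*(-185193)*(-37259704))*(1/4465) + 1545/4711 = 55201890902976000*(1/4465) + 1545/4711 = 581072535820800/47 + 1545/4711 = 2737432716251861415/221417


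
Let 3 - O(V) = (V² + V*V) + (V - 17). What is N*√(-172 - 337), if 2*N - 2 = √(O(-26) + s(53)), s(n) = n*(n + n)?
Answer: I*(√509 + 7*√11198) ≈ 763.31*I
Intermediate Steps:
s(n) = 2*n² (s(n) = n*(2*n) = 2*n²)
O(V) = 20 - V - 2*V² (O(V) = 3 - ((V² + V*V) + (V - 17)) = 3 - ((V² + V²) + (-17 + V)) = 3 - (2*V² + (-17 + V)) = 3 - (-17 + V + 2*V²) = 3 + (17 - V - 2*V²) = 20 - V - 2*V²)
N = 1 + 7*√22 (N = 1 + √((20 - 1*(-26) - 2*(-26)²) + 2*53²)/2 = 1 + √((20 + 26 - 2*676) + 2*2809)/2 = 1 + √((20 + 26 - 1352) + 5618)/2 = 1 + √(-1306 + 5618)/2 = 1 + √4312/2 = 1 + (14*√22)/2 = 1 + 7*√22 ≈ 33.833)
N*√(-172 - 337) = (1 + 7*√22)*√(-172 - 337) = (1 + 7*√22)*√(-509) = (1 + 7*√22)*(I*√509) = I*√509*(1 + 7*√22)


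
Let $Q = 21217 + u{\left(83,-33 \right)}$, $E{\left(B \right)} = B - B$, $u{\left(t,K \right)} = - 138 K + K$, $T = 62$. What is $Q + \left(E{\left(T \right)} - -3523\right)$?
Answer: $29261$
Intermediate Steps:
$u{\left(t,K \right)} = - 137 K$
$E{\left(B \right)} = 0$
$Q = 25738$ ($Q = 21217 - -4521 = 21217 + 4521 = 25738$)
$Q + \left(E{\left(T \right)} - -3523\right) = 25738 + \left(0 - -3523\right) = 25738 + \left(0 + 3523\right) = 25738 + 3523 = 29261$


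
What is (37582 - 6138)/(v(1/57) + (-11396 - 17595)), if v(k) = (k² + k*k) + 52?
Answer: -102161556/94022809 ≈ -1.0866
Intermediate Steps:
v(k) = 52 + 2*k² (v(k) = (k² + k²) + 52 = 2*k² + 52 = 52 + 2*k²)
(37582 - 6138)/(v(1/57) + (-11396 - 17595)) = (37582 - 6138)/((52 + 2*(1/57)²) + (-11396 - 17595)) = 31444/((52 + 2*(1/57)²) - 28991) = 31444/((52 + 2*(1/3249)) - 28991) = 31444/((52 + 2/3249) - 28991) = 31444/(168950/3249 - 28991) = 31444/(-94022809/3249) = 31444*(-3249/94022809) = -102161556/94022809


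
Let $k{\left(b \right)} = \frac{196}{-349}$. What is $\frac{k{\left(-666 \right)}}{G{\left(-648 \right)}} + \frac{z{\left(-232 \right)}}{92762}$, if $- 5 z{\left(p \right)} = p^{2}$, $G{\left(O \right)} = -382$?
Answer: $- \frac{1771200318}{15458555395} \approx -0.11458$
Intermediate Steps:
$k{\left(b \right)} = - \frac{196}{349}$ ($k{\left(b \right)} = 196 \left(- \frac{1}{349}\right) = - \frac{196}{349}$)
$z{\left(p \right)} = - \frac{p^{2}}{5}$
$\frac{k{\left(-666 \right)}}{G{\left(-648 \right)}} + \frac{z{\left(-232 \right)}}{92762} = - \frac{196}{349 \left(-382\right)} + \frac{\left(- \frac{1}{5}\right) \left(-232\right)^{2}}{92762} = \left(- \frac{196}{349}\right) \left(- \frac{1}{382}\right) + \left(- \frac{1}{5}\right) 53824 \cdot \frac{1}{92762} = \frac{98}{66659} - \frac{26912}{231905} = - \frac{1771200318}{15458555395}$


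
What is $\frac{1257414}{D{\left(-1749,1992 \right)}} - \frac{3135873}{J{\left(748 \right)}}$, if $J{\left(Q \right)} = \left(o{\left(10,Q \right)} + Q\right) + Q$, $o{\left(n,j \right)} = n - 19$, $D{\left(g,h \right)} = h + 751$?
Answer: $- \frac{6731925021}{4078841} \approx -1650.5$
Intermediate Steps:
$D{\left(g,h \right)} = 751 + h$
$o{\left(n,j \right)} = -19 + n$
$J{\left(Q \right)} = -9 + 2 Q$ ($J{\left(Q \right)} = \left(\left(-19 + 10\right) + Q\right) + Q = \left(-9 + Q\right) + Q = -9 + 2 Q$)
$\frac{1257414}{D{\left(-1749,1992 \right)}} - \frac{3135873}{J{\left(748 \right)}} = \frac{1257414}{751 + 1992} - \frac{3135873}{-9 + 2 \cdot 748} = \frac{1257414}{2743} - \frac{3135873}{-9 + 1496} = 1257414 \cdot \frac{1}{2743} - \frac{3135873}{1487} = \frac{1257414}{2743} - \frac{3135873}{1487} = - \frac{6731925021}{4078841}$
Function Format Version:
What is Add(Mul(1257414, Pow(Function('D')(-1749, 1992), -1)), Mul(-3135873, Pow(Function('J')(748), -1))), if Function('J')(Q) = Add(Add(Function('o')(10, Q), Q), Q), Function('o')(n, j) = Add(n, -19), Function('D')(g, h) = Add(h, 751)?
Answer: Rational(-6731925021, 4078841) ≈ -1650.5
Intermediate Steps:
Function('D')(g, h) = Add(751, h)
Function('o')(n, j) = Add(-19, n)
Function('J')(Q) = Add(-9, Mul(2, Q)) (Function('J')(Q) = Add(Add(Add(-19, 10), Q), Q) = Add(Add(-9, Q), Q) = Add(-9, Mul(2, Q)))
Add(Mul(1257414, Pow(Function('D')(-1749, 1992), -1)), Mul(-3135873, Pow(Function('J')(748), -1))) = Add(Mul(1257414, Pow(Add(751, 1992), -1)), Mul(-3135873, Pow(Add(-9, Mul(2, 748)), -1))) = Add(Mul(1257414, Pow(2743, -1)), Mul(-3135873, Pow(Add(-9, 1496), -1))) = Add(Mul(1257414, Rational(1, 2743)), Mul(-3135873, Pow(1487, -1))) = Add(Rational(1257414, 2743), Mul(-3135873, Rational(1, 1487))) = Add(Rational(1257414, 2743), Rational(-3135873, 1487)) = Rational(-6731925021, 4078841)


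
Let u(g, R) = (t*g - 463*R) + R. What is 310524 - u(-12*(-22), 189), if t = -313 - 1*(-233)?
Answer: 418962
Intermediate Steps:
t = -80 (t = -313 + 233 = -80)
u(g, R) = -462*R - 80*g (u(g, R) = (-80*g - 463*R) + R = (-463*R - 80*g) + R = -462*R - 80*g)
310524 - u(-12*(-22), 189) = 310524 - (-462*189 - (-960)*(-22)) = 310524 - (-87318 - 80*264) = 310524 - (-87318 - 21120) = 310524 - 1*(-108438) = 310524 + 108438 = 418962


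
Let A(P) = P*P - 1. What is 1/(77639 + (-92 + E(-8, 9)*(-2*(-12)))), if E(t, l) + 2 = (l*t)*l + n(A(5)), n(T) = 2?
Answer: 1/61995 ≈ 1.6130e-5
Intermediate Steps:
A(P) = -1 + P² (A(P) = P² - 1 = -1 + P²)
E(t, l) = t*l² (E(t, l) = -2 + ((l*t)*l + 2) = -2 + (t*l² + 2) = -2 + (2 + t*l²) = t*l²)
1/(77639 + (-92 + E(-8, 9)*(-2*(-12)))) = 1/(77639 + (-92 + (-8*9²)*(-2*(-12)))) = 1/(77639 + (-92 - 8*81*24)) = 1/(77639 + (-92 - 648*24)) = 1/(77639 + (-92 - 15552)) = 1/(77639 - 15644) = 1/61995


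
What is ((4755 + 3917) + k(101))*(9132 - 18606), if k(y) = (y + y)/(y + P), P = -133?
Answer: -656789787/8 ≈ -8.2099e+7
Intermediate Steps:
k(y) = 2*y/(-133 + y) (k(y) = (y + y)/(y - 133) = (2*y)/(-133 + y) = 2*y/(-133 + y))
((4755 + 3917) + k(101))*(9132 - 18606) = ((4755 + 3917) + 2*101/(-133 + 101))*(9132 - 18606) = (8672 + 2*101/(-32))*(-9474) = (8672 + 2*101*(-1/32))*(-9474) = (8672 - 101/16)*(-9474) = (138651/16)*(-9474) = -656789787/8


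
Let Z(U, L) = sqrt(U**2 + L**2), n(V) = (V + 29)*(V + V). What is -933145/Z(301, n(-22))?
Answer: -186629*sqrt(3785)/5299 ≈ -2166.8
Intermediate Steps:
n(V) = 2*V*(29 + V) (n(V) = (29 + V)*(2*V) = 2*V*(29 + V))
Z(U, L) = sqrt(L**2 + U**2)
-933145/Z(301, n(-22)) = -933145/sqrt((2*(-22)*(29 - 22))**2 + 301**2) = -933145/sqrt((2*(-22)*7)**2 + 90601) = -933145/sqrt((-308)**2 + 90601) = -933145/sqrt(94864 + 90601) = -933145*sqrt(3785)/26495 = -186629*sqrt(3785)/5299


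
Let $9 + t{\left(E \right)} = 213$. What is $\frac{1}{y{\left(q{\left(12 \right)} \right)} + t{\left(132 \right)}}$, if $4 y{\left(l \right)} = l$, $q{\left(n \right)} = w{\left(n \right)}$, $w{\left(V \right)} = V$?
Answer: $\frac{1}{207} \approx 0.0048309$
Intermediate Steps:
$q{\left(n \right)} = n$
$y{\left(l \right)} = \frac{l}{4}$
$t{\left(E \right)} = 204$ ($t{\left(E \right)} = -9 + 213 = 204$)
$\frac{1}{y{\left(q{\left(12 \right)} \right)} + t{\left(132 \right)}} = \frac{1}{\frac{1}{4} \cdot 12 + 204} = \frac{1}{3 + 204} = \frac{1}{207}$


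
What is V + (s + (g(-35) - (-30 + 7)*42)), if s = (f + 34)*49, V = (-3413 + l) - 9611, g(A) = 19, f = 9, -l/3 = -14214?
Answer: 32710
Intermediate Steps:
l = 42642 (l = -3*(-14214) = 42642)
V = 29618 (V = (-3413 + 42642) - 9611 = 39229 - 9611 = 29618)
s = 2107 (s = (9 + 34)*49 = 43*49 = 2107)
V + (s + (g(-35) - (-30 + 7)*42)) = 29618 + (2107 + (19 - (-30 + 7)*42)) = 29618 + (2107 + (19 - (-23)*42)) = 29618 + (2107 + (19 - 1*(-966))) = 29618 + (2107 + (19 + 966)) = 29618 + (2107 + 985) = 29618 + 3092 = 32710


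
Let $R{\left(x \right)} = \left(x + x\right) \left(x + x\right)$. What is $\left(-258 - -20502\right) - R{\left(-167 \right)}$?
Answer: $-91312$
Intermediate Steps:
$R{\left(x \right)} = 4 x^{2}$ ($R{\left(x \right)} = 2 x 2 x = 4 x^{2}$)
$\left(-258 - -20502\right) - R{\left(-167 \right)} = \left(-258 - -20502\right) - 4 \left(-167\right)^{2} = \left(-258 + 20502\right) - 4 \cdot 27889 = 20244 - 111556 = -91312$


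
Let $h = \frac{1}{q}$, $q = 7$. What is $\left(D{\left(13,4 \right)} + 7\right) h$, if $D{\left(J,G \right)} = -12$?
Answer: $- \frac{5}{7} \approx -0.71429$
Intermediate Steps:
$h = \frac{1}{7} \approx 0.14286$
$\left(D{\left(13,4 \right)} + 7\right) h = \left(-12 + 7\right) \frac{1}{7} = \left(-5\right) \frac{1}{7} = - \frac{5}{7}$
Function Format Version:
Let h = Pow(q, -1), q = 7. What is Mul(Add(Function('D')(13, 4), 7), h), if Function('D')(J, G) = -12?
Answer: Rational(-5, 7) ≈ -0.71429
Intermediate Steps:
h = Rational(1, 7) (h = Pow(7, -1) = Rational(1, 7) ≈ 0.14286)
Mul(Add(Function('D')(13, 4), 7), h) = Mul(Add(-12, 7), Rational(1, 7)) = Mul(-5, Rational(1, 7)) = Rational(-5, 7)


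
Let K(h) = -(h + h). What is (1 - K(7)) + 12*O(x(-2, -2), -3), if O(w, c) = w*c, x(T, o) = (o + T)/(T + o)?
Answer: -21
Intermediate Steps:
x(T, o) = 1 (x(T, o) = (T + o)/(T + o) = 1)
O(w, c) = c*w
K(h) = -2*h
(1 - K(7)) + 12*O(x(-2, -2), -3) = (1 - (-2)*7) + 12*(-3*1) = (1 - 1*(-14)) + 12*(-3) = (1 + 14) - 36 = 15 - 36 = -21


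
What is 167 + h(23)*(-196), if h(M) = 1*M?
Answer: -4341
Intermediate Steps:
h(M) = M
167 + h(23)*(-196) = 167 + 23*(-196) = 167 - 4508 = -4341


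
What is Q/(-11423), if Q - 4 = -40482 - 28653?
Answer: 69131/11423 ≈ 6.0519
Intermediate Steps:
Q = -69131 (Q = 4 + (-40482 - 28653) = 4 - 69135 = -69131)
Q/(-11423) = -69131/(-11423) = -69131*(-1/11423) = 69131/11423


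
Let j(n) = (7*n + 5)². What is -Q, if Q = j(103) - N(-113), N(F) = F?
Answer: -527189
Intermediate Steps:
j(n) = (5 + 7*n)²
Q = 527189 (Q = (5 + 7*103)² - 1*(-113) = (5 + 721)² + 113 = 726² + 113 = 527076 + 113 = 527189)
-Q = -1*527189 = -527189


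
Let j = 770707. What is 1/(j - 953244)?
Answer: -1/182537 ≈ -5.4783e-6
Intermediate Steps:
1/(j - 953244) = 1/(770707 - 953244) = 1/(-182537) = -1/182537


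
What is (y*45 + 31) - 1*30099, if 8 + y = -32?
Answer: -31868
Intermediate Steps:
y = -40 (y = -8 - 32 = -40)
(y*45 + 31) - 1*30099 = (-40*45 + 31) - 1*30099 = (-1800 + 31) - 30099 = -1769 - 30099 = -31868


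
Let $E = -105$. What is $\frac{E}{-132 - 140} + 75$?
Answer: $\frac{20505}{272} \approx 75.386$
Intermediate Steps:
$\frac{E}{-132 - 140} + 75 = \frac{1}{-132 - 140} \left(-105\right) + 75 = \frac{1}{-272} \left(-105\right) + 75 = \left(- \frac{1}{272}\right) \left(-105\right) + 75 = \frac{105}{272} + 75 = \frac{20505}{272}$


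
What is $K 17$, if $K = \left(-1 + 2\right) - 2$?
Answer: $-17$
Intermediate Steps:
$K = -1$ ($K = 1 - 2 = -1$)
$K 17 = \left(-1\right) 17 = -17$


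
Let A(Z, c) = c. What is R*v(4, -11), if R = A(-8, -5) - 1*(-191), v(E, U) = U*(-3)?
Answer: 6138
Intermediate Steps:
v(E, U) = -3*U
R = 186 (R = -5 - 1*(-191) = -5 + 191 = 186)
R*v(4, -11) = 186*(-3*(-11)) = 186*33 = 6138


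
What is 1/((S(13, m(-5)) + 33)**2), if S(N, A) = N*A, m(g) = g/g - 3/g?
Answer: 25/72361 ≈ 0.00034549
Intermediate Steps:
m(g) = 1 - 3/g
S(N, A) = A*N
1/((S(13, m(-5)) + 33)**2) = 1/((((-3 - 5)/(-5))*13 + 33)**2) = 1/((-1/5*(-8)*13 + 33)**2) = 1/(((8/5)*13 + 33)**2) = 1/((104/5 + 33)**2) = 1/((269/5)**2) = 1/(72361/25) = 25/72361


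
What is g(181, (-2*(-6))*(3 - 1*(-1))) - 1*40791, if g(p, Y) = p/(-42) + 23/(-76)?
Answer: -65109797/1596 ≈ -40796.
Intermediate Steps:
g(p, Y) = -23/76 - p/42 (g(p, Y) = p*(-1/42) + 23*(-1/76) = -p/42 - 23/76 = -23/76 - p/42)
g(181, (-2*(-6))*(3 - 1*(-1))) - 1*40791 = (-23/76 - 1/42*181) - 1*40791 = (-23/76 - 181/42) - 40791 = -7361/1596 - 40791 = -65109797/1596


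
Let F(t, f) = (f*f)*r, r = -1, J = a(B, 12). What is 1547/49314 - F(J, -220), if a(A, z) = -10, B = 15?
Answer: 2386799147/49314 ≈ 48400.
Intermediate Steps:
J = -10
F(t, f) = -f² (F(t, f) = (f*f)*(-1) = f²*(-1) = -f²)
1547/49314 - F(J, -220) = 1547/49314 - (-1)*(-220)² = 1547*(1/49314) - (-1)*48400 = 1547/49314 - 1*(-48400) = 1547/49314 + 48400 = 2386799147/49314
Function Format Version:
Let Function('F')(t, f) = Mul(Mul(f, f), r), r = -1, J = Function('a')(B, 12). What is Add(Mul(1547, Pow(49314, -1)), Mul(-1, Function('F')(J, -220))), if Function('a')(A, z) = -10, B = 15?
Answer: Rational(2386799147, 49314) ≈ 48400.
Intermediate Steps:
J = -10
Function('F')(t, f) = Mul(-1, Pow(f, 2)) (Function('F')(t, f) = Mul(Mul(f, f), -1) = Mul(Pow(f, 2), -1) = Mul(-1, Pow(f, 2)))
Add(Mul(1547, Pow(49314, -1)), Mul(-1, Function('F')(J, -220))) = Add(Mul(1547, Pow(49314, -1)), Mul(-1, Mul(-1, Pow(-220, 2)))) = Add(Mul(1547, Rational(1, 49314)), Mul(-1, Mul(-1, 48400))) = Add(Rational(1547, 49314), Mul(-1, -48400)) = Add(Rational(1547, 49314), 48400) = Rational(2386799147, 49314)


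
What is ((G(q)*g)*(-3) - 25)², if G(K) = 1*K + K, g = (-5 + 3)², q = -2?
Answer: 529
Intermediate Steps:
g = 4 (g = (-2)² = 4)
G(K) = 2*K (G(K) = K + K = 2*K)
((G(q)*g)*(-3) - 25)² = (((2*(-2))*4)*(-3) - 25)² = (-4*4*(-3) - 25)² = (-16*(-3) - 25)² = (48 - 25)² = 23² = 529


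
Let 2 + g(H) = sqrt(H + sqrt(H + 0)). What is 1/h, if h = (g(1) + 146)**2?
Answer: (144 + sqrt(2))**(-2) ≈ 4.7292e-5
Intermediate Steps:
g(H) = -2 + sqrt(H + sqrt(H)) (g(H) = -2 + sqrt(H + sqrt(H + 0)) = -2 + sqrt(H + sqrt(H)))
h = (144 + sqrt(2))**2 (h = ((-2 + sqrt(1 + sqrt(1))) + 146)**2 = ((-2 + sqrt(1 + 1)) + 146)**2 = ((-2 + sqrt(2)) + 146)**2 = (144 + sqrt(2))**2 ≈ 21145.)
1/h = 1/((144 + sqrt(2))**2) = (144 + sqrt(2))**(-2)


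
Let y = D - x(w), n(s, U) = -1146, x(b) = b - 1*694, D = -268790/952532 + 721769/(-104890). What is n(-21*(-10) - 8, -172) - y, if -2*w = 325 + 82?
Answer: -2991949905179/1469280610 ≈ -2036.3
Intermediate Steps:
w = -407/2 (w = -(325 + 82)/2 = -1/2*407 = -407/2 ≈ -203.50)
D = -5262510678/734640305 (D = -268790*1/952532 + 721769*(-1/104890) = -134395/476266 - 42457/6170 = -5262510678/734640305 ≈ -7.1634)
x(b) = -694 + b (x(b) = b - 694 = -694 + b)
y = 1308154326119/1469280610 (y = -5262510678/734640305 - (-694 - 407/2) = -5262510678/734640305 - 1*(-1795/2) = -5262510678/734640305 + 1795/2 = 1308154326119/1469280610 ≈ 890.34)
n(-21*(-10) - 8, -172) - y = -1146 - 1*1308154326119/1469280610 = -1146 - 1308154326119/1469280610 = -2991949905179/1469280610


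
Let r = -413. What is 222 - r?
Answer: 635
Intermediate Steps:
222 - r = 222 - 1*(-413) = 222 + 413 = 635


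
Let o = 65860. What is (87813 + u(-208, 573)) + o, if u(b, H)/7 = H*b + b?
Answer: -682071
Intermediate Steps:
u(b, H) = 7*b + 7*H*b (u(b, H) = 7*(H*b + b) = 7*(b + H*b) = 7*b + 7*H*b)
(87813 + u(-208, 573)) + o = (87813 + 7*(-208)*(1 + 573)) + 65860 = (87813 + 7*(-208)*574) + 65860 = (87813 - 835744) + 65860 = -747931 + 65860 = -682071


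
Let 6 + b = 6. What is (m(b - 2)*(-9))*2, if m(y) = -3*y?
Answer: -108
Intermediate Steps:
b = 0 (b = -6 + 6 = 0)
(m(b - 2)*(-9))*2 = (-3*(0 - 2)*(-9))*2 = (-3*(-2)*(-9))*2 = (6*(-9))*2 = -54*2 = -108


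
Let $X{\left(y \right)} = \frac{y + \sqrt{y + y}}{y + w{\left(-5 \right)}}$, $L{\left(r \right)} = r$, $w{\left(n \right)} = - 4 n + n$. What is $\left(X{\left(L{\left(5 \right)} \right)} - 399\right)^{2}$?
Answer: $\frac{\left(7975 - \sqrt{10}\right)^{2}}{400} \approx 1.5888 \cdot 10^{5}$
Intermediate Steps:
$w{\left(n \right)} = - 3 n$
$X{\left(y \right)} = \frac{y + \sqrt{2} \sqrt{y}}{15 + y}$ ($X{\left(y \right)} = \frac{y + \sqrt{y + y}}{y - -15} = \frac{y + \sqrt{2 y}}{y + 15} = \frac{y + \sqrt{2} \sqrt{y}}{15 + y}$)
$\left(X{\left(L{\left(5 \right)} \right)} - 399\right)^{2} = \left(\frac{5 + \sqrt{2} \sqrt{5}}{15 + 5} - 399\right)^{2} = \left(\frac{5 + \sqrt{10}}{20} - 399\right)^{2} = \left(\left(\frac{1}{4} + \frac{\sqrt{10}}{20}\right) - 399\right)^{2} = \left(- \frac{1595}{4} + \frac{\sqrt{10}}{20}\right)^{2}$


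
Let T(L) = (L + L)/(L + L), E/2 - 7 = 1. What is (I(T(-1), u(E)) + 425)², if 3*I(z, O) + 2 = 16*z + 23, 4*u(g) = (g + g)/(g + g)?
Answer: 1721344/9 ≈ 1.9126e+5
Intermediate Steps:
E = 16 (E = 14 + 2*1 = 14 + 2 = 16)
u(g) = ¼ (u(g) = ((g + g)/(g + g))/4 = ((2*g)/((2*g)))/4 = ((2*g)*(1/(2*g)))/4 = (¼)*1 = ¼)
T(L) = 1 (T(L) = (2*L)/((2*L)) = (2*L)*(1/(2*L)) = 1)
I(z, O) = 7 + 16*z/3 (I(z, O) = -⅔ + (16*z + 23)/3 = -⅔ + (23 + 16*z)/3 = -⅔ + (23/3 + 16*z/3) = 7 + 16*z/3)
(I(T(-1), u(E)) + 425)² = ((7 + (16/3)*1) + 425)² = ((7 + 16/3) + 425)² = (37/3 + 425)² = (1312/3)² = 1721344/9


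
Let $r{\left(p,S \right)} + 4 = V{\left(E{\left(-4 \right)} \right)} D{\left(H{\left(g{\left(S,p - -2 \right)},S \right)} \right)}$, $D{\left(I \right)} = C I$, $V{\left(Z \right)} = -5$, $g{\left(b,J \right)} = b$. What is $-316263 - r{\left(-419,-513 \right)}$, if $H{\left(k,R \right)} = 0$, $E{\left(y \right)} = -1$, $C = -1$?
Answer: $-316259$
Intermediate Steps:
$D{\left(I \right)} = - I$
$r{\left(p,S \right)} = -4$ ($r{\left(p,S \right)} = -4 - 5 \left(\left(-1\right) 0\right) = -4 - 0 = -4 + 0 = -4$)
$-316263 - r{\left(-419,-513 \right)} = -316263 - -4 = -316263 + 4 = -316259$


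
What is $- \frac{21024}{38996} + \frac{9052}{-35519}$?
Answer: $- \frac{274935812}{346274731} \approx -0.79398$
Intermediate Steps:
$- \frac{21024}{38996} + \frac{9052}{-35519} = \left(-21024\right) \frac{1}{38996} + 9052 \left(- \frac{1}{35519}\right) = - \frac{5256}{9749} - \frac{9052}{35519} = - \frac{274935812}{346274731}$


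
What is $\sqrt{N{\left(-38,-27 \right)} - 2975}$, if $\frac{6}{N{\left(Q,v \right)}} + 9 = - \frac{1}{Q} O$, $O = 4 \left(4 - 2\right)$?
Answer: $\frac{i \sqrt{82988813}}{167} \approx 54.55 i$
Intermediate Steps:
$O = 8$ ($O = 4 \cdot 2 = 8$)
$N{\left(Q,v \right)} = \frac{6}{-9 - \frac{8}{Q}}$ ($N{\left(Q,v \right)} = \frac{6}{-9 + - \frac{1}{Q} 8} = \frac{6}{-9 - \frac{8}{Q}}$)
$\sqrt{N{\left(-38,-27 \right)} - 2975} = \sqrt{\left(-6\right) \left(-38\right) \frac{1}{8 + 9 \left(-38\right)} - 2975} = \sqrt{\left(-6\right) \left(-38\right) \frac{1}{8 - 342} - 2975} = \sqrt{\left(-6\right) \left(-38\right) \frac{1}{-334} - 2975} = \sqrt{\left(-6\right) \left(-38\right) \left(- \frac{1}{334}\right) - 2975} = \sqrt{- \frac{114}{167} - 2975} = \sqrt{- \frac{496939}{167}} = \frac{i \sqrt{82988813}}{167}$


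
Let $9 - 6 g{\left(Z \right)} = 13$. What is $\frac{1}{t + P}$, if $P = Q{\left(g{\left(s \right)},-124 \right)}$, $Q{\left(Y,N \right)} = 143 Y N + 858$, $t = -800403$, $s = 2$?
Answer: $- \frac{3}{2363171} \approx -1.2695 \cdot 10^{-6}$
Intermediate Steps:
$g{\left(Z \right)} = - \frac{2}{3}$ ($g{\left(Z \right)} = \frac{3}{2} - \frac{13}{6} = - \frac{2}{3}$)
$Q{\left(Y,N \right)} = 858 + 143 N Y$ ($Q{\left(Y,N \right)} = 143 N Y + 858 = 858 + 143 N Y$)
$P = \frac{38038}{3}$ ($P = 858 + 143 \left(-124\right) \left(- \frac{2}{3}\right) = 858 + \frac{35464}{3} = \frac{38038}{3} \approx 12679.0$)
$\frac{1}{t + P} = \frac{1}{-800403 + \frac{38038}{3}} = \frac{1}{- \frac{2363171}{3}} = - \frac{3}{2363171}$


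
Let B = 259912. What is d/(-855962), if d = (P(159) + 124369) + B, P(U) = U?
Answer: -192220/427981 ≈ -0.44913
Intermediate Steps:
d = 384440 (d = (159 + 124369) + 259912 = 124528 + 259912 = 384440)
d/(-855962) = 384440/(-855962) = 384440*(-1/855962) = -192220/427981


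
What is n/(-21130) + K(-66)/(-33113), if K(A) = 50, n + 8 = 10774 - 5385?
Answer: -179237553/699677690 ≈ -0.25617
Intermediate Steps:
n = 5381 (n = -8 + (10774 - 5385) = -8 + 5389 = 5381)
n/(-21130) + K(-66)/(-33113) = 5381/(-21130) + 50/(-33113) = 5381*(-1/21130) + 50*(-1/33113) = -5381/21130 - 50/33113 = -179237553/699677690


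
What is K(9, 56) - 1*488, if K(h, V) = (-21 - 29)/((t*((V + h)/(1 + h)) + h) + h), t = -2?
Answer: -498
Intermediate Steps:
K(h, V) = -50/(2*h - 2*(V + h)/(1 + h)) (K(h, V) = (-21 - 29)/((-2*(V + h)/(1 + h) + h) + h) = -50/((-2*(V + h)/(1 + h) + h) + h) = -50/((h - 2*(V + h)/(1 + h)) + h) = -50/(2*h - 2*(V + h)/(1 + h)))
K(9, 56) - 1*488 = 25*(-1 - 1*9)/(9² - 1*56) - 1*488 = 25*(-1 - 9)/(81 - 56) - 488 = 25*(-10)/25 - 488 = 25*(1/25)*(-10) - 488 = -10 - 488 = -498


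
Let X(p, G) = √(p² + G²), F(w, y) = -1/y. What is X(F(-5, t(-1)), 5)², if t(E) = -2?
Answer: 101/4 ≈ 25.250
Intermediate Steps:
X(p, G) = √(G² + p²)
X(F(-5, t(-1)), 5)² = (√(5² + (-1/(-2))²))² = (√(25 + (-1*(-½))²))² = (√(25 + (½)²))² = (√(25 + ¼))² = (√(101/4))² = (√101/2)² = 101/4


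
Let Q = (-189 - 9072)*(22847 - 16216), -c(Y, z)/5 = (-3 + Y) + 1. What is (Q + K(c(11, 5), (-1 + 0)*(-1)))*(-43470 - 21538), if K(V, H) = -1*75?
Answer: 3992126068128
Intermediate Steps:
c(Y, z) = 10 - 5*Y (c(Y, z) = -5*((-3 + Y) + 1) = -5*(-2 + Y) = 10 - 5*Y)
K(V, H) = -75
Q = -61409691 (Q = -9261*6631 = -61409691)
(Q + K(c(11, 5), (-1 + 0)*(-1)))*(-43470 - 21538) = (-61409691 - 75)*(-43470 - 21538) = -61409766*(-65008) = 3992126068128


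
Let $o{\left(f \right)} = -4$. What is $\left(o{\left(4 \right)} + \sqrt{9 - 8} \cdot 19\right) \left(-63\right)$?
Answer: $-945$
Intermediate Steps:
$\left(o{\left(4 \right)} + \sqrt{9 - 8} \cdot 19\right) \left(-63\right) = \left(-4 + \sqrt{9 - 8} \cdot 19\right) \left(-63\right) = \left(-4 + \sqrt{1} \cdot 19\right) \left(-63\right) = \left(-4 + 1 \cdot 19\right) \left(-63\right) = \left(-4 + 19\right) \left(-63\right) = 15 \left(-63\right) = -945$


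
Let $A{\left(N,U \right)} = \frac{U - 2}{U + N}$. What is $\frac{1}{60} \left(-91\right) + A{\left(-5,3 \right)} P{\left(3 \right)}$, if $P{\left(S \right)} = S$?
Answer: $- \frac{181}{60} \approx -3.0167$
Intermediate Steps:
$A{\left(N,U \right)} = \frac{-2 + U}{N + U}$
$\frac{1}{60} \left(-91\right) + A{\left(-5,3 \right)} P{\left(3 \right)} = \frac{1}{60} \left(-91\right) + \frac{-2 + 3}{-5 + 3} \cdot 3 = \frac{1}{60} \left(-91\right) + \frac{1}{-2} \cdot 1 \cdot 3 = - \frac{91}{60} + \left(- \frac{1}{2}\right) 1 \cdot 3 = - \frac{91}{60} - \frac{3}{2} = - \frac{181}{60}$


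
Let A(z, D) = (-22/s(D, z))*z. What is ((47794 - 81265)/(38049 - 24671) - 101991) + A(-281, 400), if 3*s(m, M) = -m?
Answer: -136508933997/1337800 ≈ -1.0204e+5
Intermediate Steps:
s(m, M) = -m/3 (s(m, M) = (-m)/3 = -m/3)
A(z, D) = 66*z/D (A(z, D) = (-22*(-3/D))*z = (-(-66)/D)*z = (66/D)*z = 66*z/D)
((47794 - 81265)/(38049 - 24671) - 101991) + A(-281, 400) = ((47794 - 81265)/(38049 - 24671) - 101991) + 66*(-281)/400 = (-33471/13378 - 101991) + 66*(-281)*(1/400) = (-33471*1/13378 - 101991) - 9273/200 = (-33471/13378 - 101991) - 9273/200 = -1364469069/13378 - 9273/200 = -136508933997/1337800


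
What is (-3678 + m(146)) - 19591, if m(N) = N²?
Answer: -1953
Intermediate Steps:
(-3678 + m(146)) - 19591 = (-3678 + 146²) - 19591 = (-3678 + 21316) - 19591 = 17638 - 19591 = -1953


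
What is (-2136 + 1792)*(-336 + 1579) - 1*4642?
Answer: -432234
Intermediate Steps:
(-2136 + 1792)*(-336 + 1579) - 1*4642 = -344*1243 - 4642 = -427592 - 4642 = -432234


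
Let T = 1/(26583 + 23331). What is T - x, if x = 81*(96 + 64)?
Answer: -646885439/49914 ≈ -12960.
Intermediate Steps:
T = 1/49914 ≈ 2.0034e-5
x = 12960 (x = 81*160 = 12960)
T - x = 1/49914 - 1*12960 = 1/49914 - 12960 = -646885439/49914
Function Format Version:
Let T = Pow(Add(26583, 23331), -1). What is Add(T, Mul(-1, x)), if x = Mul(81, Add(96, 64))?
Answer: Rational(-646885439, 49914) ≈ -12960.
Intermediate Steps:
T = Rational(1, 49914) (T = Pow(49914, -1) = Rational(1, 49914) ≈ 2.0034e-5)
x = 12960 (x = Mul(81, 160) = 12960)
Add(T, Mul(-1, x)) = Add(Rational(1, 49914), Mul(-1, 12960)) = Add(Rational(1, 49914), -12960) = Rational(-646885439, 49914)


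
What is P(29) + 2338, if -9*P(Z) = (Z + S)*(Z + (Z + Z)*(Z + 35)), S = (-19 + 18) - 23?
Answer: 779/3 ≈ 259.67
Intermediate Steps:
S = -24 (S = -1 - 23 = -24)
P(Z) = -(-24 + Z)*(Z + 2*Z*(35 + Z))/9 (P(Z) = -(Z - 24)*(Z + (Z + Z)*(Z + 35))/9 = -(-24 + Z)*(Z + (2*Z)*(35 + Z))/9 = -(-24 + Z)*(Z + 2*Z*(35 + Z))/9)
P(29) + 2338 = (⅑)*29*(1704 - 23*29 - 2*29²) + 2338 = (⅑)*29*(1704 - 667 - 2*841) + 2338 = (⅑)*29*(1704 - 667 - 1682) + 2338 = (⅑)*29*(-645) + 2338 = -6235/3 + 2338 = 779/3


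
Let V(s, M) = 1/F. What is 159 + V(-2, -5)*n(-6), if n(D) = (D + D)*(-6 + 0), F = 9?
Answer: 167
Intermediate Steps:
V(s, M) = ⅑ (V(s, M) = 1/9 = ⅑)
n(D) = -12*D (n(D) = (2*D)*(-6) = -12*D)
159 + V(-2, -5)*n(-6) = 159 + (-12*(-6))/9 = 159 + (⅑)*72 = 159 + 8 = 167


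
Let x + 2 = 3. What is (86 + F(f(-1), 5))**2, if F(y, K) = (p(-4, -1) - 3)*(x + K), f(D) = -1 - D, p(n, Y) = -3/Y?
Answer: 7396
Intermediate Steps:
x = 1 (x = -2 + 3 = 1)
F(y, K) = 0 (F(y, K) = (-3/(-1) - 3)*(1 + K) = (-3*(-1) - 3)*(1 + K) = (3 - 3)*(1 + K) = 0*(1 + K) = 0)
(86 + F(f(-1), 5))**2 = (86 + 0)**2 = 86**2 = 7396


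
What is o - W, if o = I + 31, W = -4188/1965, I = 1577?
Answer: 1054636/655 ≈ 1610.1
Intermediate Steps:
W = -1396/655 (W = -4188*1/1965 = -1396/655 ≈ -2.1313)
o = 1608 (o = 1577 + 31 = 1608)
o - W = 1608 - 1*(-1396/655) = 1608 + 1396/655 = 1054636/655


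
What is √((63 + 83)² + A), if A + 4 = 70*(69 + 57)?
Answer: 18*√93 ≈ 173.59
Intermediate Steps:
A = 8816 (A = -4 + 70*(69 + 57) = -4 + 70*126 = -4 + 8820 = 8816)
√((63 + 83)² + A) = √((63 + 83)² + 8816) = √(146² + 8816) = √(21316 + 8816) = √30132 = 18*√93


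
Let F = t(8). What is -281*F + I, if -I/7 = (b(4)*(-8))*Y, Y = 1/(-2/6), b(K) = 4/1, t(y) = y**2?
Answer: -18656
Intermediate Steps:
F = 64 (F = 8**2 = 64)
b(K) = 4 (b(K) = 4*1 = 4)
Y = -3 (Y = 1/(-2*1/6) = 1/(-1/3) = -3)
I = -672 (I = -7*4*(-8)*(-3) = -(-224)*(-3) = -7*96 = -672)
-281*F + I = -281*64 - 672 = -17984 - 672 = -18656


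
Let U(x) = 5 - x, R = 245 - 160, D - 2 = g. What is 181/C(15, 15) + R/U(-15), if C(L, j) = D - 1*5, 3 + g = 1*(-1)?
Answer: -605/28 ≈ -21.607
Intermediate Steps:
g = -4 (g = -3 + 1*(-1) = -3 - 1 = -4)
D = -2 (D = 2 - 4 = -2)
R = 85
C(L, j) = -7 (C(L, j) = -2 - 1*5 = -2 - 5 = -7)
181/C(15, 15) + R/U(-15) = 181/(-7) + 85/(5 - 1*(-15)) = 181*(-1/7) + 85/(5 + 15) = -181/7 + 85/20 = -181/7 + 85*(1/20) = -181/7 + 17/4 = -605/28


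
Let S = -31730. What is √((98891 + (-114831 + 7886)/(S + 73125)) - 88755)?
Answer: √694563020845/8279 ≈ 100.66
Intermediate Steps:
√((98891 + (-114831 + 7886)/(S + 73125)) - 88755) = √((98891 + (-114831 + 7886)/(-31730 + 73125)) - 88755) = √((98891 - 106945/41395) - 88755) = √((98891 - 106945*1/41395) - 88755) = √((98891 - 21389/8279) - 88755) = √(818697200/8279 - 88755) = √(83894555/8279) = √694563020845/8279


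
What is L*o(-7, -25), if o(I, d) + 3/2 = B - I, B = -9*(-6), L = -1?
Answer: -119/2 ≈ -59.500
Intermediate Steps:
B = 54
o(I, d) = 105/2 - I (o(I, d) = -3/2 + (54 - I) = 105/2 - I)
L*o(-7, -25) = -(105/2 - 1*(-7)) = -(105/2 + 7) = -1*119/2 = -119/2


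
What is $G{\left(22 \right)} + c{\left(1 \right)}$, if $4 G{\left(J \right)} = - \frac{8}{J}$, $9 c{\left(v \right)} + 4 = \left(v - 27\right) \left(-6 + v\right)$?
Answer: $\frac{153}{11} \approx 13.909$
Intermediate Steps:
$c{\left(v \right)} = - \frac{4}{9} + \frac{\left(-27 + v\right) \left(-6 + v\right)}{9}$ ($c{\left(v \right)} = - \frac{4}{9} + \frac{\left(v - 27\right) \left(-6 + v\right)}{9} = - \frac{4}{9} + \frac{\left(-27 + v\right) \left(-6 + v\right)}{9}$)
$G{\left(J \right)} = - \frac{2}{J}$ ($G{\left(J \right)} = \frac{\left(-8\right) \frac{1}{J}}{4} = - \frac{2}{J}$)
$G{\left(22 \right)} + c{\left(1 \right)} = - \frac{2}{22} + \left(\frac{158}{9} - \frac{11}{3} + \frac{1^{2}}{9}\right) = \left(-2\right) \frac{1}{22} + \left(\frac{158}{9} - \frac{11}{3} + \frac{1}{9} \cdot 1\right) = - \frac{1}{11} + \left(\frac{158}{9} - \frac{11}{3} + \frac{1}{9}\right) = - \frac{1}{11} + 14 = \frac{153}{11}$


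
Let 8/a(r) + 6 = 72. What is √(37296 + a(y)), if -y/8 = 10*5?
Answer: 2*√10153869/33 ≈ 193.12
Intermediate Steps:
y = -400 (y = -80*5 = -8*50 = -400)
a(r) = 4/33 (a(r) = 8/(-6 + 72) = 8/66 = 8*(1/66) = 4/33)
√(37296 + a(y)) = √(37296 + 4/33) = √(1230772/33) = 2*√10153869/33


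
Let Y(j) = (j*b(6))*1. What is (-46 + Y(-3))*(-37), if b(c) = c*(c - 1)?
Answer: 5032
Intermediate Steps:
b(c) = c*(-1 + c)
Y(j) = 30*j (Y(j) = (j*(6*(-1 + 6)))*1 = (j*(6*5))*1 = (j*30)*1 = (30*j)*1 = 30*j)
(-46 + Y(-3))*(-37) = (-46 + 30*(-3))*(-37) = (-46 - 90)*(-37) = -136*(-37) = 5032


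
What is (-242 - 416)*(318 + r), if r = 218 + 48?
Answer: -384272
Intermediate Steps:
r = 266
(-242 - 416)*(318 + r) = (-242 - 416)*(318 + 266) = -658*584 = -384272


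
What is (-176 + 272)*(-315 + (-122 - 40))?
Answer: -45792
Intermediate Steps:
(-176 + 272)*(-315 + (-122 - 40)) = 96*(-315 - 162) = 96*(-477) = -45792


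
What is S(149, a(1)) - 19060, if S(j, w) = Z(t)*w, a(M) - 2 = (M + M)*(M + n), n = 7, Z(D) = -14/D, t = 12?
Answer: -19081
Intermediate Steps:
a(M) = 2 + 2*M*(7 + M) (a(M) = 2 + (M + M)*(M + 7) = 2 + (2*M)*(7 + M) = 2 + 2*M*(7 + M))
S(j, w) = -7*w/6 (S(j, w) = (-14/12)*w = (-14*1/12)*w = -7*w/6)
S(149, a(1)) - 19060 = -7*(2 + 2*1² + 14*1)/6 - 19060 = -7*(2 + 2*1 + 14)/6 - 19060 = -7*(2 + 2 + 14)/6 - 19060 = -7/6*18 - 19060 = -21 - 19060 = -19081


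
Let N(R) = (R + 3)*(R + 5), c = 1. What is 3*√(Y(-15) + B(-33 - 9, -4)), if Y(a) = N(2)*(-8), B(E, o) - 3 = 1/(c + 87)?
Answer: 75*I*√858/44 ≈ 49.929*I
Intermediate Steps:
N(R) = (3 + R)*(5 + R)
B(E, o) = 265/88 (B(E, o) = 3 + 1/(1 + 87) = 3 + 1/88 = 265/88)
Y(a) = -280 (Y(a) = (15 + 2² + 8*2)*(-8) = (15 + 4 + 16)*(-8) = 35*(-8) = -280)
3*√(Y(-15) + B(-33 - 9, -4)) = 3*√(-280 + 265/88) = 3*√(-24375/88) = 3*(25*I*√858/44) = 75*I*√858/44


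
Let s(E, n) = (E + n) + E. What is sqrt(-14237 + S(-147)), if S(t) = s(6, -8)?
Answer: I*sqrt(14233) ≈ 119.3*I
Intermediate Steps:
s(E, n) = n + 2*E
S(t) = 4 (S(t) = -8 + 2*6 = -8 + 12 = 4)
sqrt(-14237 + S(-147)) = sqrt(-14237 + 4) = sqrt(-14233) = I*sqrt(14233)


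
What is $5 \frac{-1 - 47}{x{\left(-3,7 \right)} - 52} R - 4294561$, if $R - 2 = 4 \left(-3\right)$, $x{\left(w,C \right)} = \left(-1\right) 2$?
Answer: $- \frac{38651449}{9} \approx -4.2946 \cdot 10^{6}$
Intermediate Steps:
$x{\left(w,C \right)} = -2$
$R = -10$ ($R = 2 + 4 \left(-3\right) = 2 - 12 = -10$)
$5 \frac{-1 - 47}{x{\left(-3,7 \right)} - 52} R - 4294561 = 5 \frac{-1 - 47}{-2 - 52} \left(-10\right) - 4294561 = 5 \left(- \frac{48}{-54}\right) \left(-10\right) - 4294561 = 5 \left(\left(-48\right) \left(- \frac{1}{54}\right)\right) \left(-10\right) - 4294561 = 5 \cdot \frac{8}{9} \left(-10\right) - 4294561 = \frac{40}{9} \left(-10\right) - 4294561 = - \frac{400}{9} - 4294561 = - \frac{38651449}{9}$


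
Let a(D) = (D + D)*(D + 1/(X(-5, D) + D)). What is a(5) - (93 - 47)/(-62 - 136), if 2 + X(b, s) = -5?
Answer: 4478/99 ≈ 45.232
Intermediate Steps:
X(b, s) = -7 (X(b, s) = -2 - 5 = -7)
a(D) = 2*D*(D + 1/(-7 + D)) (a(D) = (D + D)*(D + 1/(-7 + D)) = (2*D)*(D + 1/(-7 + D)) = 2*D*(D + 1/(-7 + D)))
a(5) - (93 - 47)/(-62 - 136) = 2*5*(1 + 5**2 - 7*5)/(-7 + 5) - (93 - 47)/(-62 - 136) = 2*5*(1 + 25 - 35)/(-2) - 46/(-198) = 2*5*(-1/2)*(-9) - 46*(-1)/198 = 45 - 1*(-23/99) = 45 + 23/99 = 4478/99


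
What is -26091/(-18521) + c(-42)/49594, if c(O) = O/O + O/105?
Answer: 6469840833/4592652370 ≈ 1.4087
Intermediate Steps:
c(O) = 1 + O/105 (c(O) = 1 + O*(1/105) = 1 + O/105)
-26091/(-18521) + c(-42)/49594 = -26091/(-18521) + (1 + (1/105)*(-42))/49594 = -26091*(-1/18521) + (1 - ⅖)*(1/49594) = 26091/18521 + (⅗)*(1/49594) = 26091/18521 + 3/247970 = 6469840833/4592652370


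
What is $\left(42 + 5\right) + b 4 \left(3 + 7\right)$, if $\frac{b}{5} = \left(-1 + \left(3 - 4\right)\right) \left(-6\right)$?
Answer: $2447$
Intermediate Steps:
$b = 60$ ($b = 5 \left(-1 + \left(3 - 4\right)\right) \left(-6\right) = 5 \left(-1 - 1\right) \left(-6\right) = 5 \left(\left(-2\right) \left(-6\right)\right) = 5 \cdot 12 = 60$)
$\left(42 + 5\right) + b 4 \left(3 + 7\right) = \left(42 + 5\right) + 60 \cdot 4 \left(3 + 7\right) = 47 + 60 \cdot 4 \cdot 10 = 47 + 60 \cdot 40 = 47 + 2400 = 2447$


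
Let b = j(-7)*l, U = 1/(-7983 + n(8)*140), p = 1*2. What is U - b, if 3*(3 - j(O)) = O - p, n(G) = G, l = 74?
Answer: -3047173/6863 ≈ -444.00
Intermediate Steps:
p = 2
j(O) = 11/3 - O/3 (j(O) = 3 - (O - 1*2)/3 = 3 - (O - 2)/3 = 3 - (-2 + O)/3 = 3 + (⅔ - O/3) = 11/3 - O/3)
U = -1/6863 (U = 1/(-7983 + 8*140) = 1/(-7983 + 1120) = 1/(-6863) = -1/6863 ≈ -0.00014571)
b = 444 (b = (11/3 - ⅓*(-7))*74 = (11/3 + 7/3)*74 = 6*74 = 444)
U - b = -1/6863 - 1*444 = -1/6863 - 444 = -3047173/6863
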